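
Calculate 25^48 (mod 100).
25

Repeated squaring. Binary of 48 = 110000.
25^1 ≡ 25 (mod 100); 25^2 ≡ 25 (mod 100); 25^4 ≡ 25 (mod 100); 25^8 ≡ 25 (mod 100); 25^16 ≡ 25 (mod 100); 25^32 ≡ 25 (mod 100)
25^48 = 25^16 × 25^32 ≡ 25 (mod 100)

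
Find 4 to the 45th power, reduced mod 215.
64

Repeated squaring. Binary of 45 = 101101.
4^1 ≡ 4 (mod 215); 4^2 ≡ 16 (mod 215); 4^4 ≡ 41 (mod 215); 4^8 ≡ 176 (mod 215); 4^16 ≡ 16 (mod 215); 4^32 ≡ 41 (mod 215)
4^45 = 4^1 × 4^4 × 4^8 × 4^32 ≡ 64 (mod 215)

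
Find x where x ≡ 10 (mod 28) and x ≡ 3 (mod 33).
234

Using Chinese Remainder Theorem:
M = 28 × 33 = 924
M1 = 33, M2 = 28
y1 = 33^(-1) mod 28 = 17
y2 = 28^(-1) mod 33 = 13
x = (10×33×17 + 3×28×13) mod 924 = 234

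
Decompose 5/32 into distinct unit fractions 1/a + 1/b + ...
1/7 + 1/75 + 1/16800

Greedy algorithm:
5/32: ceiling(32/5) = 7, use 1/7
3/224: ceiling(224/3) = 75, use 1/75
1/16800: ceiling(16800/1) = 16800, use 1/16800
Result: 5/32 = 1/7 + 1/75 + 1/16800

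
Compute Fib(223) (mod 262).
107

Matrix identity: Q^n = [[F_(n+1), F_n], [F_n, F_(n-1)]] with Q = [[1,1],[1,0]].
n = 223 = 11011111₂. Square-and-multiply, entries mod 262:
Q^1 = [[1,1],[1,0]]
Q^3 = (Q^1)²·Q = [[3,2],[2,1]]
Q^6 = (Q^3)² = [[13,8],[8,5]]
Q^13 = (Q^6)²·Q = [[115,233],[233,144]]
Q^27 = (Q^13)²·Q = [[5,180],[180,87]]
Q^55 = (Q^27)²·Q = [[253,199],[199,54]]
Q^111 = (Q^55)²·Q = [[167,120],[120,47]]
Q^223 = (Q^111)²·Q = [[111,107],[107,4]]
F_223 mod 262 = Q^223[0][1] = 107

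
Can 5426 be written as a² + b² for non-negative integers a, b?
49² + 55² (a=49, b=55)

Factorization: 5426 = 2 × 2713
By Fermat: n is sum of two squares iff every prime p ≡ 3 (mod 4) appears to even power.
All primes ≡ 3 (mod 4) appear to even power.
Search a = 0, 1, 2, … for 5426 - a² a perfect square: first hit at a = 49: 5426 - 2401 = 3025 = 55².
5426 = 49² + 55² = 2401 + 3025 ✓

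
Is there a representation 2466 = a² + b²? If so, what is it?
21² + 45² (a=21, b=45)

Factorization: 2466 = 2 × 3^2 × 137
By Fermat: n is sum of two squares iff every prime p ≡ 3 (mod 4) appears to even power.
All primes ≡ 3 (mod 4) appear to even power.
Search a = 0, 1, 2, … for 2466 - a² a perfect square: first hit at a = 21: 2466 - 441 = 2025 = 45².
2466 = 21² + 45² = 441 + 2025 ✓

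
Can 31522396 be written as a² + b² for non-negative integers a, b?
Not possible

Factorization: 31522396 = 2^2 × 199^3
By Fermat: n is sum of two squares iff every prime p ≡ 3 (mod 4) appears to even power.
Prime(s) ≡ 3 (mod 4) with odd exponent: [(199, 3)]
Therefore 31522396 cannot be expressed as a² + b².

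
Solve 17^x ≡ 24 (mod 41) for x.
21

Baby-step giant-step with step n = ⌈√41⌉ = 7.
Baby steps 17^j mod 41 (j:value) for j=0..6: 0:1, 1:17, 2:2, 3:34, 4:4, 5:27, 6:8.
Giant-step multiplier: 17^(-7) ≡ 17^(40-7) = 17^33 ≡ 19 (mod 41).
Giant steps γ_i = 24·19^i mod 41: γ_0=24, γ_1=5, γ_2=13, γ_3=1 (in table at j=0).
x = i·n + j = 3·7 + 0 = 21.
Check: 17^21 ≡ 24 (mod 41).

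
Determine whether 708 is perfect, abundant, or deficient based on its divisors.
abundant

Proper divisors of 708: sum = 1 + 2 + 3 + 4 + 6 + 12 + 59 + 118 + 177 + 236 + 354 = 972
Since 972 > 708, 708 is abundant.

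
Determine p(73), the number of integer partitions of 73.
6185689

p(n) counts ways to write n as a sum of positive integers (order ignored).
Euler's pentagonal recurrence: p(k) = p(k-1) + p(k-2) - p(k-5) - p(k-7) + p(k-12) + p(k-15) - ... (offsets j(3j∓1)/2, signs ++--, p(0)=1, p(<0)=0).
DP table for k = 0..72: p(0)=1, p(1)=1, p(2)=2, p(3)=3, p(4)=5, p(5)=7, p(6)=11, p(7)=15, p(8)=22, p(9)=30, p(10)=42, p(11)=56, p(12)=77, p(13)=101, p(14)=135, p(15)=176, p(16)=231, p(17)=297, p(18)=385, p(19)=490, p(20)=627, p(21)=792, p(22)=1002, p(23)=1255, p(24)=1575, p(25)=1958, p(26)=2436, p(27)=3010, p(28)=3718, p(29)=4565, p(30)=5604, p(31)=6842, p(32)=8349, p(33)=10143, p(34)=12310, p(35)=14883, p(36)=17977, p(37)=21637, p(38)=26015, p(39)=31185, p(40)=37338, p(41)=44583, p(42)=53174, p(43)=63261, p(44)=75175, p(45)=89134, p(46)=105558, p(47)=124754, p(48)=147273, p(49)=173525, p(50)=204226, p(51)=239943, p(52)=281589, p(53)=329931, p(54)=386155, p(55)=451276, p(56)=526823, p(57)=614154, p(58)=715220, p(59)=831820, p(60)=966467, p(61)=1121505, p(62)=1300156, p(63)=1505499, p(64)=1741630, p(65)=2012558, p(66)=2323520, p(67)=2679689, p(68)=3087735, p(69)=3554345, p(70)=4087968, p(71)=4697205, p(72)=5392783.
Final step: p(73) = p(72) + p(71) - p(68) - p(66) + p(61) + p(58) - p(51) - p(47) + p(38) + p(33) - p(22) - p(16) + p(3)
= 5392783 + 4697205 - 3087735 - 2323520 + 1121505 + 715220 - 239943 - 124754 + 26015 + 10143 - 1002 - 231 + 3
= 6185689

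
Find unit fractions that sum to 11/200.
1/19 + 1/423 + 1/229629 + 1/123035218200

Greedy algorithm:
11/200: ceiling(200/11) = 19, use 1/19
9/3800: ceiling(3800/9) = 423, use 1/423
7/1607400: ceiling(1607400/7) = 229629, use 1/229629
1/123035218200: ceiling(123035218200/1) = 123035218200, use 1/123035218200
Result: 11/200 = 1/19 + 1/423 + 1/229629 + 1/123035218200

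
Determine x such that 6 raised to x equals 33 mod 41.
18

Baby-step giant-step with step n = ⌈√41⌉ = 7.
Baby steps 6^j mod 41 (j:value) for j=0..6: 0:1, 1:6, 2:36, 3:11, 4:25, 5:27, 6:39.
Giant-step multiplier: 6^(-7) ≡ 6^(40-7) = 6^33 ≡ 17 (mod 41).
Giant steps γ_i = 33·17^i mod 41: γ_0=33, γ_1=28, γ_2=25 (in table at j=4).
x = i·n + j = 2·7 + 4 = 18.
Check: 6^18 ≡ 33 (mod 41).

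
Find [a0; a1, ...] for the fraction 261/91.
[2; 1, 6, 1, 1, 2, 2]

Euclidean algorithm steps:
261 = 2 × 91 + 79
91 = 1 × 79 + 12
79 = 6 × 12 + 7
12 = 1 × 7 + 5
7 = 1 × 5 + 2
5 = 2 × 2 + 1
2 = 2 × 1 + 0
Continued fraction: [2; 1, 6, 1, 1, 2, 2]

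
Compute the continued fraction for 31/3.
[10; 3]

Euclidean algorithm steps:
31 = 10 × 3 + 1
3 = 3 × 1 + 0
Continued fraction: [10; 3]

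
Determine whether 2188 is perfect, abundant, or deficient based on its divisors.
deficient

Proper divisors of 2188: sum = 1 + 2 + 4 + 547 + 1094 = 1648
Since 1648 < 2188, 2188 is deficient.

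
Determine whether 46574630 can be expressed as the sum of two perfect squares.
Not possible

Factorization: 46574630 = 2 × 5 × 167^3
By Fermat: n is sum of two squares iff every prime p ≡ 3 (mod 4) appears to even power.
Prime(s) ≡ 3 (mod 4) with odd exponent: [(167, 3)]
Therefore 46574630 cannot be expressed as a² + b².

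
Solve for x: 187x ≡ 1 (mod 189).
94

gcd(187, 189) = 1, so the inverse exists.
Extended Euclidean algorithm on (189, 187):
189 = 1 × 187 + 2  ⟹  2 = (1)·189 + (-1)·187
187 = 93 × 2 + 1  ⟹  1 = (-93)·189 + (94)·187
So (94)·187 ≡ 1 (mod 189), i.e. 187^(-1) ≡ 94 (mod 189).
Check: 187 × 94 = 17578 ≡ 1 (mod 189)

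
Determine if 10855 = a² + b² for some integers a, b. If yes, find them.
Not possible

Factorization: 10855 = 5 × 13 × 167
By Fermat: n is sum of two squares iff every prime p ≡ 3 (mod 4) appears to even power.
Prime(s) ≡ 3 (mod 4) with odd exponent: [(167, 1)]
Therefore 10855 cannot be expressed as a² + b².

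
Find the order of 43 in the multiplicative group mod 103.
102

103 is prime, so ord(43) divides φ(103) = 102.
Divisors of 102: 1, 2, 3, 6, 17, 34, 51, 102.
Repeated squaring: 43^1 ≡ 43, 43^2 ≡ 98, 43^4 ≡ 25, 43^8 ≡ 7, 43^16 ≡ 49, 43^32 ≡ 32, 43^64 ≡ 97 (mod 103).
Test 43^d mod 103 for each divisor d in increasing order:
43^1 ≡ 43
43^2 ≡ 98
43^3 = 43^2·43^1 ≡ 94
43^6 = 43^4·43^2 ≡ 81
43^17 = 43^16·43^1 ≡ 47
43^34 = 43^32·43^2 ≡ 46
43^51 = 43^32·43^16·43^2·43^1 ≡ 102
43^102 = 43^64·43^32·43^4·43^2 ≡ 1  ← first divisor giving 1
The order is 102.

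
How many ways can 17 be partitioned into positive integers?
297

p(n) counts ways to write n as a sum of positive integers (order ignored).
Euler's pentagonal recurrence: p(k) = p(k-1) + p(k-2) - p(k-5) - p(k-7) + p(k-12) + p(k-15) - ... (offsets j(3j∓1)/2, signs ++--, p(0)=1, p(<0)=0).
DP table for k = 0..16: p(0)=1, p(1)=1, p(2)=2, p(3)=3, p(4)=5, p(5)=7, p(6)=11, p(7)=15, p(8)=22, p(9)=30, p(10)=42, p(11)=56, p(12)=77, p(13)=101, p(14)=135, p(15)=176, p(16)=231.
Final step: p(17) = p(16) + p(15) - p(12) - p(10) + p(5) + p(2)
= 231 + 176 - 77 - 42 + 7 + 2
= 297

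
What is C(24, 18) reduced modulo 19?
0

Using Lucas' theorem:
Write n=24 and k=18 in base 19:
n in base 19: [1, 5]
k in base 19: [0, 18]
C(24,18) mod 19 = ∏ C(n_i, k_i) mod 19
Digit binomials (mod 19): C(1,0) = 1; C(5,18) = 0 (k_i > n_i)
Product: 1 × 0 = 0 ≡ 0 (mod 19)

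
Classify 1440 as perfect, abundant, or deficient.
abundant

Proper divisors of 1440: sum = 1 + 2 + 3 + 4 + 5 + 6 + 8 + 9 + ... + 288 + 360 + 480 + 720 (35 divisors) = 3474
Since 3474 > 1440, 1440 is abundant.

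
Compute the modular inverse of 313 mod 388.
269

gcd(313, 388) = 1, so the inverse exists.
Extended Euclidean algorithm on (388, 313):
388 = 1 × 313 + 75  ⟹  75 = (1)·388 + (-1)·313
313 = 4 × 75 + 13  ⟹  13 = (-4)·388 + (5)·313
75 = 5 × 13 + 10  ⟹  10 = (21)·388 + (-26)·313
13 = 1 × 10 + 3  ⟹  3 = (-25)·388 + (31)·313
10 = 3 × 3 + 1  ⟹  1 = (96)·388 + (-119)·313
So (-119)·313 ≡ 1 (mod 388), i.e. 313^(-1) ≡ -119 ≡ 269 (mod 388).
Check: 313 × 269 = 84197 ≡ 1 (mod 388)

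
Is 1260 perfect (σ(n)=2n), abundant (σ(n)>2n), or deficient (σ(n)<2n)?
abundant

Proper divisors of 1260: sum = 1 + 2 + 3 + 4 + 5 + 6 + 7 + 9 + ... + 252 + 315 + 420 + 630 (35 divisors) = 3108
Since 3108 > 1260, 1260 is abundant.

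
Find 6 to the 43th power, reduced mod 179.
71

Repeated squaring. Binary of 43 = 101011.
6^1 ≡ 6 (mod 179); 6^2 ≡ 36 (mod 179); 6^4 ≡ 43 (mod 179); 6^8 ≡ 59 (mod 179); 6^16 ≡ 80 (mod 179); 6^32 ≡ 135 (mod 179)
6^43 = 6^1 × 6^2 × 6^8 × 6^32 ≡ 71 (mod 179)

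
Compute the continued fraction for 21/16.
[1; 3, 5]

Euclidean algorithm steps:
21 = 1 × 16 + 5
16 = 3 × 5 + 1
5 = 5 × 1 + 0
Continued fraction: [1; 3, 5]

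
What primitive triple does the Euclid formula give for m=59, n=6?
(3445, 708, 3517)

Euclid's formula: a = m² - n², b = 2mn, c = m² + n²
m = 59, n = 6
a = 59² - 6² = 3481 - 36 = 3445
b = 2 × 59 × 6 = 708
c = 59² + 6² = 3481 + 36 = 3517
Verification: 3445² + 708² = 11868025 + 501264 = 12369289 = 3517² ✓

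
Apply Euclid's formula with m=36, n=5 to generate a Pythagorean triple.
(1271, 360, 1321)

Euclid's formula: a = m² - n², b = 2mn, c = m² + n²
m = 36, n = 5
a = 36² - 5² = 1296 - 25 = 1271
b = 2 × 36 × 5 = 360
c = 36² + 5² = 1296 + 25 = 1321
Verification: 1271² + 360² = 1615441 + 129600 = 1745041 = 1321² ✓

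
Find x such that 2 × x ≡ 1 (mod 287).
144

gcd(2, 287) = 1, so the inverse exists.
Extended Euclidean algorithm on (287, 2):
287 = 143 × 2 + 1  ⟹  1 = (1)·287 + (-143)·2
So (-143)·2 ≡ 1 (mod 287), i.e. 2^(-1) ≡ -143 ≡ 144 (mod 287).
Check: 2 × 144 = 288 ≡ 1 (mod 287)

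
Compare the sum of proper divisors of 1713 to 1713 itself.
deficient

Proper divisors of 1713: sum = 1 + 3 + 571 = 575
Since 575 < 1713, 1713 is deficient.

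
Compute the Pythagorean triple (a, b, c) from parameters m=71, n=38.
(3597, 5396, 6485)

Euclid's formula: a = m² - n², b = 2mn, c = m² + n²
m = 71, n = 38
a = 71² - 38² = 5041 - 1444 = 3597
b = 2 × 71 × 38 = 5396
c = 71² + 38² = 5041 + 1444 = 6485
Verification: 3597² + 5396² = 12938409 + 29116816 = 42055225 = 6485² ✓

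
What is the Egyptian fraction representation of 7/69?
1/10 + 1/690

Greedy algorithm:
7/69: ceiling(69/7) = 10, use 1/10
1/690: ceiling(690/1) = 690, use 1/690
Result: 7/69 = 1/10 + 1/690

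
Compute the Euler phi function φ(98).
42

98 = 2 × 7^2
φ(n) = n × ∏(1 - 1/p) for each prime p dividing n
φ(98) = 98 × (1 - 1/2) × (1 - 1/7) = 42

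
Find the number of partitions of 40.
37338

p(n) counts ways to write n as a sum of positive integers (order ignored).
Euler's pentagonal recurrence: p(k) = p(k-1) + p(k-2) - p(k-5) - p(k-7) + p(k-12) + p(k-15) - ... (offsets j(3j∓1)/2, signs ++--, p(0)=1, p(<0)=0).
DP table for k = 0..39: p(0)=1, p(1)=1, p(2)=2, p(3)=3, p(4)=5, p(5)=7, p(6)=11, p(7)=15, p(8)=22, p(9)=30, p(10)=42, p(11)=56, p(12)=77, p(13)=101, p(14)=135, p(15)=176, p(16)=231, p(17)=297, p(18)=385, p(19)=490, p(20)=627, p(21)=792, p(22)=1002, p(23)=1255, p(24)=1575, p(25)=1958, p(26)=2436, p(27)=3010, p(28)=3718, p(29)=4565, p(30)=5604, p(31)=6842, p(32)=8349, p(33)=10143, p(34)=12310, p(35)=14883, p(36)=17977, p(37)=21637, p(38)=26015, p(39)=31185.
Final step: p(40) = p(39) + p(38) - p(35) - p(33) + p(28) + p(25) - p(18) - p(14) + p(5) + p(0)
= 31185 + 26015 - 14883 - 10143 + 3718 + 1958 - 385 - 135 + 7 + 1
= 37338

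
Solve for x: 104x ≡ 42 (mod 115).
x ≡ 38 (mod 115)

gcd(104, 115) = 1, which divides 42, so solutions exist.
Find 104^(-1) mod 115 by the extended Euclidean algorithm:
115 = 1 × 104 + 11  ⟹  11 = (1)·115 + (-1)·104
104 = 9 × 11 + 5  ⟹  5 = (-9)·115 + (10)·104
11 = 2 × 5 + 1  ⟹  1 = (19)·115 + (-21)·104
So (-21)·104 ≡ 1 (mod 115), i.e. 104^(-1) ≡ -21 ≡ 94 (mod 115).
x ≡ 94 × 42 = 3948 ≡ 38 (mod 115).
Check: 104 × 38 = 3952 ≡ 42 (mod 115).
Unique solution: x ≡ 38 (mod 115)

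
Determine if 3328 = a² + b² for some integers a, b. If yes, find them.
32² + 48² (a=32, b=48)

Factorization: 3328 = 2^8 × 13
By Fermat: n is sum of two squares iff every prime p ≡ 3 (mod 4) appears to even power.
All primes ≡ 3 (mod 4) appear to even power.
Search a = 0, 1, 2, … for 3328 - a² a perfect square: first hit at a = 32: 3328 - 1024 = 2304 = 48².
3328 = 32² + 48² = 1024 + 2304 ✓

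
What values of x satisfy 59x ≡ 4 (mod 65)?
x ≡ 21 (mod 65)

gcd(59, 65) = 1, which divides 4, so solutions exist.
Find 59^(-1) mod 65 by the extended Euclidean algorithm:
65 = 1 × 59 + 6  ⟹  6 = (1)·65 + (-1)·59
59 = 9 × 6 + 5  ⟹  5 = (-9)·65 + (10)·59
6 = 1 × 5 + 1  ⟹  1 = (10)·65 + (-11)·59
So (-11)·59 ≡ 1 (mod 65), i.e. 59^(-1) ≡ -11 ≡ 54 (mod 65).
x ≡ 54 × 4 = 216 ≡ 21 (mod 65).
Check: 59 × 21 = 1239 ≡ 4 (mod 65).
Unique solution: x ≡ 21 (mod 65)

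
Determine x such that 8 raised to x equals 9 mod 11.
2

Baby-step giant-step with step n = ⌈√11⌉ = 4.
Baby steps 8^j mod 11 (j:value) for j=0..3: 0:1, 1:8, 2:9, 3:6.
h = 9 is already in the table at j=2, so x = 2.
Check: 8^2 ≡ 9 (mod 11).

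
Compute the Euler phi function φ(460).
176

460 = 2^2 × 5 × 23
φ(n) = n × ∏(1 - 1/p) for each prime p dividing n
φ(460) = 460 × (1 - 1/2) × (1 - 1/5) × (1 - 1/23) = 176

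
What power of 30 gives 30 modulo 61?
1

Baby-step giant-step with step n = ⌈√61⌉ = 8.
Baby steps 30^j mod 61 (j:value) for j=0..7: 0:1, 1:30, 2:46, 3:38, 4:42, 5:40, 6:41, 7:10.
h = 30 is already in the table at j=1, so x = 1.
Check: 30^1 ≡ 30 (mod 61).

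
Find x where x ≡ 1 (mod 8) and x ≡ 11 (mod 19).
49

Using Chinese Remainder Theorem:
M = 8 × 19 = 152
M1 = 19, M2 = 8
y1 = 19^(-1) mod 8 = 3
y2 = 8^(-1) mod 19 = 12
x = (1×19×3 + 11×8×12) mod 152 = 49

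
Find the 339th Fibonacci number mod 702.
470

Matrix identity: Q^n = [[F_(n+1), F_n], [F_n, F_(n-1)]] with Q = [[1,1],[1,0]].
n = 339 = 101010011₂. Square-and-multiply, entries mod 702:
Q^1 = [[1,1],[1,0]]
Q^2 = (Q^1)² = [[2,1],[1,1]]
Q^5 = (Q^2)²·Q = [[8,5],[5,3]]
Q^10 = (Q^5)² = [[89,55],[55,34]]
Q^21 = (Q^10)²·Q = [[161,416],[416,447]]
Q^42 = (Q^21)² = [[311,208],[208,103]]
Q^84 = (Q^42)² = [[287,468],[468,521]]
Q^169 = (Q^84)²·Q = [[1,235],[235,468]]
Q^339 = (Q^169)²·Q = [[471,470],[470,1]]
F_339 mod 702 = Q^339[0][1] = 470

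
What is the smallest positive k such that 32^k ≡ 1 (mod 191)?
19

191 is prime, so ord(32) divides φ(191) = 190.
Divisors of 190: 1, 2, 5, 10, 19, 38, 95, 190.
Repeated squaring: 32^1 ≡ 32, 32^2 ≡ 69, 32^4 ≡ 177, 32^8 ≡ 5, 32^16 ≡ 25, 32^32 ≡ 52, 32^64 ≡ 30, 32^128 ≡ 136 (mod 191).
Test 32^d mod 191 for each divisor d in increasing order:
32^1 ≡ 32
32^2 ≡ 69
32^5 = 32^4·32^1 ≡ 125
32^10 = 32^8·32^2 ≡ 154
32^19 = 32^16·32^2·32^1 ≡ 1  ← first divisor giving 1
The order is 19.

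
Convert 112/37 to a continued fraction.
[3; 37]

Euclidean algorithm steps:
112 = 3 × 37 + 1
37 = 37 × 1 + 0
Continued fraction: [3; 37]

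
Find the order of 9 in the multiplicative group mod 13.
3

13 is prime, so ord(9) divides φ(13) = 12.
Divisors of 12: 1, 2, 3, 4, 6, 12.
Repeated squaring: 9^1 ≡ 9, 9^2 ≡ 3, 9^4 ≡ 9, 9^8 ≡ 3 (mod 13).
Test 9^d mod 13 for each divisor d in increasing order:
9^1 ≡ 9
9^2 ≡ 3
9^3 = 9^2·9^1 ≡ 1  ← first divisor giving 1
The order is 3.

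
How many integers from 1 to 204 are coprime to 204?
64

204 = 2^2 × 3 × 17
φ(n) = n × ∏(1 - 1/p) for each prime p dividing n
φ(204) = 204 × (1 - 1/2) × (1 - 1/3) × (1 - 1/17) = 64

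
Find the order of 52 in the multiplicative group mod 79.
13

79 is prime, so ord(52) divides φ(79) = 78.
Divisors of 78: 1, 2, 3, 6, 13, 26, 39, 78.
Repeated squaring: 52^1 ≡ 52, 52^2 ≡ 18, 52^4 ≡ 8, 52^8 ≡ 64, 52^16 ≡ 67, 52^32 ≡ 65, 52^64 ≡ 38 (mod 79).
Test 52^d mod 79 for each divisor d in increasing order:
52^1 ≡ 52
52^2 ≡ 18
52^3 = 52^2·52^1 ≡ 67
52^6 = 52^4·52^2 ≡ 65
52^13 = 52^8·52^4·52^1 ≡ 1  ← first divisor giving 1
The order is 13.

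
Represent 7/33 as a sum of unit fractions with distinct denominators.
1/5 + 1/83 + 1/13695

Greedy algorithm:
7/33: ceiling(33/7) = 5, use 1/5
2/165: ceiling(165/2) = 83, use 1/83
1/13695: ceiling(13695/1) = 13695, use 1/13695
Result: 7/33 = 1/5 + 1/83 + 1/13695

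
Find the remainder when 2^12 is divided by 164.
160

Repeated squaring. Binary of 12 = 1100.
2^1 ≡ 2 (mod 164); 2^2 ≡ 4 (mod 164); 2^4 ≡ 16 (mod 164); 2^8 ≡ 92 (mod 164)
2^12 = 2^4 × 2^8 ≡ 160 (mod 164)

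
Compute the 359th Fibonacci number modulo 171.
1

Matrix identity: Q^n = [[F_(n+1), F_n], [F_n, F_(n-1)]] with Q = [[1,1],[1,0]].
n = 359 = 101100111₂. Square-and-multiply, entries mod 171:
Q^1 = [[1,1],[1,0]]
Q^2 = (Q^1)² = [[2,1],[1,1]]
Q^5 = (Q^2)²·Q = [[8,5],[5,3]]
Q^11 = (Q^5)²·Q = [[144,89],[89,55]]
Q^22 = (Q^11)² = [[100,98],[98,2]]
Q^44 = (Q^22)² = [[110,78],[78,32]]
Q^89 = (Q^44)²·Q = [[19,58],[58,132]]
Q^179 = (Q^89)²·Q = [[0,134],[134,37]]
Q^359 = (Q^179)²·Q = [[0,1],[1,170]]
F_359 mod 171 = Q^359[0][1] = 1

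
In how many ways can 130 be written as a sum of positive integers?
5371315400

p(n) counts ways to write n as a sum of positive integers (order ignored).
Euler's pentagonal recurrence: p(k) = p(k-1) + p(k-2) - p(k-5) - p(k-7) + p(k-12) + p(k-15) - ... (offsets j(3j∓1)/2, signs ++--, p(0)=1, p(<0)=0).
DP table for k = 0..129: p(0)=1, p(1)=1, p(2)=2, p(3)=3, p(4)=5, p(5)=7, p(6)=11, p(7)=15, p(8)=22, p(9)=30, p(10)=42, p(11)=56, p(12)=77, p(13)=101, p(14)=135, p(15)=176, p(16)=231, p(17)=297, p(18)=385, p(19)=490, p(20)=627, p(21)=792, p(22)=1002, p(23)=1255, p(24)=1575, p(25)=1958, p(26)=2436, p(27)=3010, p(28)=3718, p(29)=4565, p(30)=5604, p(31)=6842, p(32)=8349, p(33)=10143, p(34)=12310, p(35)=14883, p(36)=17977, p(37)=21637, p(38)=26015, p(39)=31185, p(40)=37338, p(41)=44583, p(42)=53174, p(43)=63261, p(44)=75175, p(45)=89134, p(46)=105558, p(47)=124754, p(48)=147273, p(49)=173525, p(50)=204226, p(51)=239943, p(52)=281589, p(53)=329931, p(54)=386155, p(55)=451276, p(56)=526823, p(57)=614154, p(58)=715220, p(59)=831820, p(60)=966467, p(61)=1121505, p(62)=1300156, p(63)=1505499, p(64)=1741630, p(65)=2012558, p(66)=2323520, p(67)=2679689, p(68)=3087735, p(69)=3554345, p(70)=4087968, p(71)=4697205, p(72)=5392783, p(73)=6185689, p(74)=7089500, p(75)=8118264, p(76)=9289091, p(77)=10619863, p(78)=12132164, p(79)=13848650, p(80)=15796476, p(81)=18004327, p(82)=20506255, p(83)=23338469, p(84)=26543660, p(85)=30167357, p(86)=34262962, p(87)=38887673, p(88)=44108109, p(89)=49995925, p(90)=56634173, p(91)=64112359, p(92)=72533807, p(93)=82010177, p(94)=92669720, p(95)=104651419, p(96)=118114304, p(97)=133230930, p(98)=150198136, p(99)=169229875, p(100)=190569292, p(101)=214481126, p(102)=241265379, p(103)=271248950, p(104)=304801365, p(105)=342325709, p(106)=384276336, p(107)=431149389, p(108)=483502844, p(109)=541946240, p(110)=607163746, p(111)=679903203, p(112)=761002156, p(113)=851376628, p(114)=952050665, p(115)=1064144451, p(116)=1188908248, p(117)=1327710076, p(118)=1482074143, p(119)=1653668665, p(120)=1844349560, p(121)=2056148051, p(122)=2291320912, p(123)=2552338241, p(124)=2841940500, p(125)=3163127352, p(126)=3519222692, p(127)=3913864295, p(128)=4351078600, p(129)=4835271870.
Final step: p(130) = p(129) + p(128) - p(125) - p(123) + p(118) + p(115) - p(108) - p(104) + p(95) + p(90) - p(79) - p(73) + p(60) + p(53) - p(38) - p(30) + p(13) + p(4)
= 4835271870 + 4351078600 - 3163127352 - 2552338241 + 1482074143 + 1064144451 - 483502844 - 304801365 + 104651419 + 56634173 - 13848650 - 6185689 + 966467 + 329931 - 26015 - 5604 + 101 + 5
= 5371315400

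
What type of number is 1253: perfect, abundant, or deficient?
deficient

Proper divisors of 1253: sum = 1 + 7 + 179 = 187
Since 187 < 1253, 1253 is deficient.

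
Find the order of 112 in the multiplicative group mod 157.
52

157 is prime, so ord(112) divides φ(157) = 156.
Divisors of 156: 1, 2, 3, 4, 6, 12, 13, 26, 39, 52, 78, 156.
Repeated squaring: 112^1 ≡ 112, 112^2 ≡ 141, 112^4 ≡ 99, 112^8 ≡ 67, 112^16 ≡ 93, 112^32 ≡ 14, 112^64 ≡ 39, 112^128 ≡ 108 (mod 157).
Test 112^d mod 157 for each divisor d in increasing order:
112^1 ≡ 112
112^2 ≡ 141
112^3 = 112^2·112^1 ≡ 92
112^4 ≡ 99
112^6 = 112^4·112^2 ≡ 143
112^12 = 112^8·112^4 ≡ 39
112^13 = 112^8·112^4·112^1 ≡ 129
112^26 = 112^16·112^8·112^2 ≡ 156
112^39 = 112^32·112^4·112^2·112^1 ≡ 28
112^52 = 112^32·112^16·112^4 ≡ 1  ← first divisor giving 1
The order is 52.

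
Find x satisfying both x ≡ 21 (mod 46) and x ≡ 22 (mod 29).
573

Using Chinese Remainder Theorem:
M = 46 × 29 = 1334
M1 = 29, M2 = 46
y1 = 29^(-1) mod 46 = 27
y2 = 46^(-1) mod 29 = 12
x = (21×29×27 + 22×46×12) mod 1334 = 573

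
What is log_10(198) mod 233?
147

Baby-step giant-step with step n = ⌈√233⌉ = 16.
Baby steps 10^j mod 233 (j:value) for j=0..15: 0:1, 1:10, 2:100, 3:68, 4:214, 5:43, 6:197, 7:106, 8:128, 9:115, 10:218, 11:83, 12:131, 13:145, 14:52, 15:54.
Giant-step multiplier: 10^(-16) ≡ 10^(232-16) = 10^216 ≡ 148 (mod 233).
Giant steps γ_i = 198·148^i mod 233: γ_0=198, γ_1=179, γ_2=163, γ_3=125, γ_4=93, γ_5=17, γ_6=186, γ_7=34, γ_8=139, γ_9=68 (in table at j=3).
x = i·n + j = 9·16 + 3 = 147.
Check: 10^147 ≡ 198 (mod 233).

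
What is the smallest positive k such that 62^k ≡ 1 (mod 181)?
9

181 is prime, so ord(62) divides φ(181) = 180.
Divisors of 180: 1, 2, 3, 4, 5, 6, 9, 10, 12, 15, 18, 20, 30, 36, 45, 60, 90, 180.
Repeated squaring: 62^1 ≡ 62, 62^2 ≡ 43, 62^4 ≡ 39, 62^8 ≡ 73, 62^16 ≡ 80, 62^32 ≡ 65, 62^64 ≡ 62, 62^128 ≡ 43 (mod 181).
Test 62^d mod 181 for each divisor d in increasing order:
62^1 ≡ 62
62^2 ≡ 43
62^3 = 62^2·62^1 ≡ 132
62^4 ≡ 39
62^5 = 62^4·62^1 ≡ 65
62^6 = 62^4·62^2 ≡ 48
62^9 = 62^8·62^1 ≡ 1  ← first divisor giving 1
The order is 9.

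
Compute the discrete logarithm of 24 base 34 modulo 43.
20

Baby-step giant-step with step n = ⌈√43⌉ = 7.
Baby steps 34^j mod 43 (j:value) for j=0..6: 0:1, 1:34, 2:38, 3:2, 4:25, 5:33, 6:4.
Giant-step multiplier: 34^(-7) ≡ 34^(42-7) = 34^35 ≡ 37 (mod 43).
Giant steps γ_i = 24·37^i mod 43: γ_0=24, γ_1=28, γ_2=4 (in table at j=6).
x = i·n + j = 2·7 + 6 = 20.
Check: 34^20 ≡ 24 (mod 43).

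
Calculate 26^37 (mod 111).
26

Repeated squaring. Binary of 37 = 100101.
26^1 ≡ 26 (mod 111); 26^2 ≡ 10 (mod 111); 26^4 ≡ 100 (mod 111); 26^8 ≡ 10 (mod 111); 26^16 ≡ 100 (mod 111); 26^32 ≡ 10 (mod 111)
26^37 = 26^1 × 26^4 × 26^32 ≡ 26 (mod 111)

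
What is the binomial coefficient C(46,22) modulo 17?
3

Using Lucas' theorem:
Write n=46 and k=22 in base 17:
n in base 17: [2, 12]
k in base 17: [1, 5]
C(46,22) mod 17 = ∏ C(n_i, k_i) mod 17
Digit binomials (mod 17): C(2,1) = 2; C(12,5) = 792 ≡ 10
Product: 2 × 10 = 20 ≡ 3 (mod 17)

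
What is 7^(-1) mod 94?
27

gcd(7, 94) = 1, so the inverse exists.
Extended Euclidean algorithm on (94, 7):
94 = 13 × 7 + 3  ⟹  3 = (1)·94 + (-13)·7
7 = 2 × 3 + 1  ⟹  1 = (-2)·94 + (27)·7
So (27)·7 ≡ 1 (mod 94), i.e. 7^(-1) ≡ 27 (mod 94).
Check: 7 × 27 = 189 ≡ 1 (mod 94)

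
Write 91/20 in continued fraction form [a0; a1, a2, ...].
[4; 1, 1, 4, 2]

Euclidean algorithm steps:
91 = 4 × 20 + 11
20 = 1 × 11 + 9
11 = 1 × 9 + 2
9 = 4 × 2 + 1
2 = 2 × 1 + 0
Continued fraction: [4; 1, 1, 4, 2]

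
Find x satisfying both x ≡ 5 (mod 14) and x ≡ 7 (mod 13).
33

Using Chinese Remainder Theorem:
M = 14 × 13 = 182
M1 = 13, M2 = 14
y1 = 13^(-1) mod 14 = 13
y2 = 14^(-1) mod 13 = 1
x = (5×13×13 + 7×14×1) mod 182 = 33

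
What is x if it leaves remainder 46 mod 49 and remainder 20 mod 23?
1124

Using Chinese Remainder Theorem:
M = 49 × 23 = 1127
M1 = 23, M2 = 49
y1 = 23^(-1) mod 49 = 32
y2 = 49^(-1) mod 23 = 8
x = (46×23×32 + 20×49×8) mod 1127 = 1124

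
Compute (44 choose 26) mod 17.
3

Using Lucas' theorem:
Write n=44 and k=26 in base 17:
n in base 17: [2, 10]
k in base 17: [1, 9]
C(44,26) mod 17 = ∏ C(n_i, k_i) mod 17
Digit binomials (mod 17): C(2,1) = 2; C(10,9) = 10
Product: 2 × 10 = 20 ≡ 3 (mod 17)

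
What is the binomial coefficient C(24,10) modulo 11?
0

Using Lucas' theorem:
Write n=24 and k=10 in base 11:
n in base 11: [2, 2]
k in base 11: [0, 10]
C(24,10) mod 11 = ∏ C(n_i, k_i) mod 11
Digit binomials (mod 11): C(2,0) = 1; C(2,10) = 0 (k_i > n_i)
Product: 1 × 0 = 0 ≡ 0 (mod 11)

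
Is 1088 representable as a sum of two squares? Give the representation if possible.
8² + 32² (a=8, b=32)

Factorization: 1088 = 2^6 × 17
By Fermat: n is sum of two squares iff every prime p ≡ 3 (mod 4) appears to even power.
All primes ≡ 3 (mod 4) appear to even power.
Search a = 0, 1, 2, … for 1088 - a² a perfect square: first hit at a = 8: 1088 - 64 = 1024 = 32².
1088 = 8² + 32² = 64 + 1024 ✓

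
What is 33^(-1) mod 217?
171

gcd(33, 217) = 1, so the inverse exists.
Extended Euclidean algorithm on (217, 33):
217 = 6 × 33 + 19  ⟹  19 = (1)·217 + (-6)·33
33 = 1 × 19 + 14  ⟹  14 = (-1)·217 + (7)·33
19 = 1 × 14 + 5  ⟹  5 = (2)·217 + (-13)·33
14 = 2 × 5 + 4  ⟹  4 = (-5)·217 + (33)·33
5 = 1 × 4 + 1  ⟹  1 = (7)·217 + (-46)·33
So (-46)·33 ≡ 1 (mod 217), i.e. 33^(-1) ≡ -46 ≡ 171 (mod 217).
Check: 33 × 171 = 5643 ≡ 1 (mod 217)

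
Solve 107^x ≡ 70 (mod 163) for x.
47

Baby-step giant-step with step n = ⌈√163⌉ = 13.
Baby steps 107^j mod 163 (j:value) for j=0..12: 0:1, 1:107, 2:39, 3:98, 4:54, 5:73, 6:150, 7:76, 8:145, 9:30, 10:113, 11:29, 12:6.
Giant-step multiplier: 107^(-13) ≡ 107^(162-13) = 107^149 ≡ 114 (mod 163).
Giant steps γ_i = 70·114^i mod 163: γ_0=70, γ_1=156, γ_2=17, γ_3=145 (in table at j=8).
x = i·n + j = 3·13 + 8 = 47.
Check: 107^47 ≡ 70 (mod 163).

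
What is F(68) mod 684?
681

Matrix identity: Q^n = [[F_(n+1), F_n], [F_n, F_(n-1)]] with Q = [[1,1],[1,0]].
n = 68 = 1000100₂. Square-and-multiply, entries mod 684:
Q^1 = [[1,1],[1,0]]
Q^2 = (Q^1)² = [[2,1],[1,1]]
Q^4 = (Q^2)² = [[5,3],[3,2]]
Q^8 = (Q^4)² = [[34,21],[21,13]]
Q^17 = (Q^8)²·Q = [[532,229],[229,303]]
Q^34 = (Q^17)² = [[305,379],[379,610]]
Q^68 = (Q^34)² = [[2,681],[681,5]]
F_68 mod 684 = Q^68[0][1] = 681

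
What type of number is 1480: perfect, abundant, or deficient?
abundant

Proper divisors of 1480: sum = 1 + 2 + 4 + 5 + 8 + 10 + 20 + 37 + 40 + 74 + 148 + 185 + 296 + 370 + 740 = 1940
Since 1940 > 1480, 1480 is abundant.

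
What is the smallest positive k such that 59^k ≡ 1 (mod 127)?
18

127 is prime, so ord(59) divides φ(127) = 126.
Divisors of 126: 1, 2, 3, 6, 7, 9, 14, 18, 21, 42, 63, 126.
Repeated squaring: 59^1 ≡ 59, 59^2 ≡ 52, 59^4 ≡ 37, 59^8 ≡ 99, 59^16 ≡ 22, 59^32 ≡ 103, 59^64 ≡ 68 (mod 127).
Test 59^d mod 127 for each divisor d in increasing order:
59^1 ≡ 59
59^2 ≡ 52
59^3 = 59^2·59^1 ≡ 20
59^6 = 59^4·59^2 ≡ 19
59^7 = 59^4·59^2·59^1 ≡ 105
59^9 = 59^8·59^1 ≡ 126
59^14 = 59^8·59^4·59^2 ≡ 103
59^18 = 59^16·59^2 ≡ 1  ← first divisor giving 1
The order is 18.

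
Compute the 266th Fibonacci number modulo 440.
393

Matrix identity: Q^n = [[F_(n+1), F_n], [F_n, F_(n-1)]] with Q = [[1,1],[1,0]].
n = 266 = 100001010₂. Square-and-multiply, entries mod 440:
Q^1 = [[1,1],[1,0]]
Q^2 = (Q^1)² = [[2,1],[1,1]]
Q^4 = (Q^2)² = [[5,3],[3,2]]
Q^8 = (Q^4)² = [[34,21],[21,13]]
Q^16 = (Q^8)² = [[277,107],[107,170]]
Q^33 = (Q^16)²·Q = [[47,178],[178,309]]
Q^66 = (Q^33)² = [[13,8],[8,5]]
Q^133 = (Q^66)²·Q = [[377,233],[233,144]]
Q^266 = (Q^133)² = [[178,393],[393,225]]
F_266 mod 440 = Q^266[0][1] = 393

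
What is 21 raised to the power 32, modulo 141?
102

Repeated squaring. Binary of 32 = 100000.
21^1 ≡ 21 (mod 141); 21^2 ≡ 18 (mod 141); 21^4 ≡ 42 (mod 141); 21^8 ≡ 72 (mod 141); 21^16 ≡ 108 (mod 141); 21^32 ≡ 102 (mod 141)
21^32 = 21^32 ≡ 102 (mod 141)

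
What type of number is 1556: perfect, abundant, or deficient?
deficient

Proper divisors of 1556: sum = 1 + 2 + 4 + 389 + 778 = 1174
Since 1174 < 1556, 1556 is deficient.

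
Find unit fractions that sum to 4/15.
1/4 + 1/60

Greedy algorithm:
4/15: ceiling(15/4) = 4, use 1/4
1/60: ceiling(60/1) = 60, use 1/60
Result: 4/15 = 1/4 + 1/60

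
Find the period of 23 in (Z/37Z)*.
12

37 is prime, so ord(23) divides φ(37) = 36.
Divisors of 36: 1, 2, 3, 4, 6, 9, 12, 18, 36.
Repeated squaring: 23^1 ≡ 23, 23^2 ≡ 11, 23^4 ≡ 10, 23^8 ≡ 26, 23^16 ≡ 10, 23^32 ≡ 26 (mod 37).
Test 23^d mod 37 for each divisor d in increasing order:
23^1 ≡ 23
23^2 ≡ 11
23^3 = 23^2·23^1 ≡ 31
23^4 ≡ 10
23^6 = 23^4·23^2 ≡ 36
23^9 = 23^8·23^1 ≡ 6
23^12 = 23^8·23^4 ≡ 1  ← first divisor giving 1
The order is 12.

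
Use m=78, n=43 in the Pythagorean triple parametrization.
(4235, 6708, 7933)

Euclid's formula: a = m² - n², b = 2mn, c = m² + n²
m = 78, n = 43
a = 78² - 43² = 6084 - 1849 = 4235
b = 2 × 78 × 43 = 6708
c = 78² + 43² = 6084 + 1849 = 7933
Verification: 4235² + 6708² = 17935225 + 44997264 = 62932489 = 7933² ✓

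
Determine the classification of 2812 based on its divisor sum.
deficient

Proper divisors of 2812: sum = 1 + 2 + 4 + 19 + 37 + 38 + 74 + 76 + 148 + 703 + 1406 = 2508
Since 2508 < 2812, 2812 is deficient.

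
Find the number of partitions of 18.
385

p(n) counts ways to write n as a sum of positive integers (order ignored).
Euler's pentagonal recurrence: p(k) = p(k-1) + p(k-2) - p(k-5) - p(k-7) + p(k-12) + p(k-15) - ... (offsets j(3j∓1)/2, signs ++--, p(0)=1, p(<0)=0).
DP table for k = 0..17: p(0)=1, p(1)=1, p(2)=2, p(3)=3, p(4)=5, p(5)=7, p(6)=11, p(7)=15, p(8)=22, p(9)=30, p(10)=42, p(11)=56, p(12)=77, p(13)=101, p(14)=135, p(15)=176, p(16)=231, p(17)=297.
Final step: p(18) = p(17) + p(16) - p(13) - p(11) + p(6) + p(3)
= 297 + 231 - 101 - 56 + 11 + 3
= 385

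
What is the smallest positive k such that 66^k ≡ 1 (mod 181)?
180

181 is prime, so ord(66) divides φ(181) = 180.
Divisors of 180: 1, 2, 3, 4, 5, 6, 9, 10, 12, 15, 18, 20, 30, 36, 45, 60, 90, 180.
Repeated squaring: 66^1 ≡ 66, 66^2 ≡ 12, 66^4 ≡ 144, 66^8 ≡ 102, 66^16 ≡ 87, 66^32 ≡ 148, 66^64 ≡ 3, 66^128 ≡ 9 (mod 181).
Test 66^d mod 181 for each divisor d in increasing order:
66^1 ≡ 66
66^2 ≡ 12
66^3 = 66^2·66^1 ≡ 68
66^4 ≡ 144
66^5 = 66^4·66^1 ≡ 92
66^6 = 66^4·66^2 ≡ 99
66^9 = 66^8·66^1 ≡ 35
66^10 = 66^8·66^2 ≡ 138
66^12 = 66^8·66^4 ≡ 27
66^15 = 66^8·66^4·66^2·66^1 ≡ 26
66^18 = 66^16·66^2 ≡ 139
66^20 = 66^16·66^4 ≡ 39
66^30 = 66^16·66^8·66^4·66^2 ≡ 133
66^36 = 66^32·66^4 ≡ 135
66^45 = 66^32·66^8·66^4·66^1 ≡ 19
66^60 = 66^32·66^16·66^8·66^4 ≡ 132
66^90 = 66^64·66^16·66^8·66^2 ≡ 180
66^180 = 66^128·66^32·66^16·66^4 ≡ 1  ← first divisor giving 1
The order is 180.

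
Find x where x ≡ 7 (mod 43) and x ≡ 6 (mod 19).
652

Using Chinese Remainder Theorem:
M = 43 × 19 = 817
M1 = 19, M2 = 43
y1 = 19^(-1) mod 43 = 34
y2 = 43^(-1) mod 19 = 4
x = (7×19×34 + 6×43×4) mod 817 = 652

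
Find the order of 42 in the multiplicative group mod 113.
16

113 is prime, so ord(42) divides φ(113) = 112.
Divisors of 112: 1, 2, 4, 7, 8, 14, 16, 28, 56, 112.
Repeated squaring: 42^1 ≡ 42, 42^2 ≡ 69, 42^4 ≡ 15, 42^8 ≡ 112, 42^16 ≡ 1, 42^32 ≡ 1, 42^64 ≡ 1 (mod 113).
Test 42^d mod 113 for each divisor d in increasing order:
42^1 ≡ 42
42^2 ≡ 69
42^4 ≡ 15
42^7 = 42^4·42^2·42^1 ≡ 78
42^8 ≡ 112
42^14 = 42^8·42^4·42^2 ≡ 95
42^16 ≡ 1  ← first divisor giving 1
The order is 16.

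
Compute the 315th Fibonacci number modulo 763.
579

Matrix identity: Q^n = [[F_(n+1), F_n], [F_n, F_(n-1)]] with Q = [[1,1],[1,0]].
n = 315 = 100111011₂. Square-and-multiply, entries mod 763:
Q^1 = [[1,1],[1,0]]
Q^2 = (Q^1)² = [[2,1],[1,1]]
Q^4 = (Q^2)² = [[5,3],[3,2]]
Q^9 = (Q^4)²·Q = [[55,34],[34,21]]
Q^19 = (Q^9)²·Q = [[661,366],[366,295]]
Q^39 = (Q^19)²·Q = [[595,153],[153,442]]
Q^78 = (Q^39)² = [[512,720],[720,555]]
Q^157 = (Q^78)²·Q = [[657,758],[758,662]]
Q^315 = (Q^157)²·Q = [[88,579],[579,272]]
F_315 mod 763 = Q^315[0][1] = 579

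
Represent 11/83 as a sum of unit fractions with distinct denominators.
1/8 + 1/133 + 1/88312

Greedy algorithm:
11/83: ceiling(83/11) = 8, use 1/8
5/664: ceiling(664/5) = 133, use 1/133
1/88312: ceiling(88312/1) = 88312, use 1/88312
Result: 11/83 = 1/8 + 1/133 + 1/88312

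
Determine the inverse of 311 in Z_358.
99

gcd(311, 358) = 1, so the inverse exists.
Extended Euclidean algorithm on (358, 311):
358 = 1 × 311 + 47  ⟹  47 = (1)·358 + (-1)·311
311 = 6 × 47 + 29  ⟹  29 = (-6)·358 + (7)·311
47 = 1 × 29 + 18  ⟹  18 = (7)·358 + (-8)·311
29 = 1 × 18 + 11  ⟹  11 = (-13)·358 + (15)·311
18 = 1 × 11 + 7  ⟹  7 = (20)·358 + (-23)·311
11 = 1 × 7 + 4  ⟹  4 = (-33)·358 + (38)·311
7 = 1 × 4 + 3  ⟹  3 = (53)·358 + (-61)·311
4 = 1 × 3 + 1  ⟹  1 = (-86)·358 + (99)·311
So (99)·311 ≡ 1 (mod 358), i.e. 311^(-1) ≡ 99 (mod 358).
Check: 311 × 99 = 30789 ≡ 1 (mod 358)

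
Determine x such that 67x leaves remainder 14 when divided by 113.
x ≡ 39 (mod 113)

gcd(67, 113) = 1, which divides 14, so solutions exist.
Find 67^(-1) mod 113 by the extended Euclidean algorithm:
113 = 1 × 67 + 46  ⟹  46 = (1)·113 + (-1)·67
67 = 1 × 46 + 21  ⟹  21 = (-1)·113 + (2)·67
46 = 2 × 21 + 4  ⟹  4 = (3)·113 + (-5)·67
21 = 5 × 4 + 1  ⟹  1 = (-16)·113 + (27)·67
So (27)·67 ≡ 1 (mod 113), i.e. 67^(-1) ≡ 27 (mod 113).
x ≡ 27 × 14 = 378 ≡ 39 (mod 113).
Check: 67 × 39 = 2613 ≡ 14 (mod 113).
Unique solution: x ≡ 39 (mod 113)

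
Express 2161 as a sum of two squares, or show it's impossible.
15² + 44² (a=15, b=44)

Factorization: 2161 = 2161
By Fermat: n is sum of two squares iff every prime p ≡ 3 (mod 4) appears to even power.
All primes ≡ 3 (mod 4) appear to even power.
Search a = 0, 1, 2, … for 2161 - a² a perfect square: first hit at a = 15: 2161 - 225 = 1936 = 44².
2161 = 15² + 44² = 225 + 1936 ✓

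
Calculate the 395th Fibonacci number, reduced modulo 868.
5

Matrix identity: Q^n = [[F_(n+1), F_n], [F_n, F_(n-1)]] with Q = [[1,1],[1,0]].
n = 395 = 110001011₂. Square-and-multiply, entries mod 868:
Q^1 = [[1,1],[1,0]]
Q^3 = (Q^1)²·Q = [[3,2],[2,1]]
Q^6 = (Q^3)² = [[13,8],[8,5]]
Q^12 = (Q^6)² = [[233,144],[144,89]]
Q^24 = (Q^12)² = [[377,364],[364,13]]
Q^49 = (Q^24)²·Q = [[813,337],[337,476]]
Q^98 = (Q^49)² = [[282,393],[393,757]]
Q^197 = (Q^98)²·Q = [[848,481],[481,367]]
Q^395 = (Q^197)²·Q = [[256,5],[5,251]]
F_395 mod 868 = Q^395[0][1] = 5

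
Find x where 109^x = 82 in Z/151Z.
47

Baby-step giant-step with step n = ⌈√151⌉ = 13.
Baby steps 109^j mod 151 (j:value) for j=0..12: 0:1, 1:109, 2:103, 3:53, 4:39, 5:23, 6:91, 7:104, 8:11, 9:142, 10:76, 11:130, 12:127.
Giant-step multiplier: 109^(-13) ≡ 109^(150-13) = 109^137 ≡ 114 (mod 151).
Giant steps γ_i = 82·114^i mod 151: γ_0=82, γ_1=137, γ_2=65, γ_3=11 (in table at j=8).
x = i·n + j = 3·13 + 8 = 47.
Check: 109^47 ≡ 82 (mod 151).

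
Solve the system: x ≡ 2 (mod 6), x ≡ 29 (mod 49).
176

Using Chinese Remainder Theorem:
M = 6 × 49 = 294
M1 = 49, M2 = 6
y1 = 49^(-1) mod 6 = 1
y2 = 6^(-1) mod 49 = 41
x = (2×49×1 + 29×6×41) mod 294 = 176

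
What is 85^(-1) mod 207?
151

gcd(85, 207) = 1, so the inverse exists.
Extended Euclidean algorithm on (207, 85):
207 = 2 × 85 + 37  ⟹  37 = (1)·207 + (-2)·85
85 = 2 × 37 + 11  ⟹  11 = (-2)·207 + (5)·85
37 = 3 × 11 + 4  ⟹  4 = (7)·207 + (-17)·85
11 = 2 × 4 + 3  ⟹  3 = (-16)·207 + (39)·85
4 = 1 × 3 + 1  ⟹  1 = (23)·207 + (-56)·85
So (-56)·85 ≡ 1 (mod 207), i.e. 85^(-1) ≡ -56 ≡ 151 (mod 207).
Check: 85 × 151 = 12835 ≡ 1 (mod 207)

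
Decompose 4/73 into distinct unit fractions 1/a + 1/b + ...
1/19 + 1/463 + 1/321091 + 1/206198539471

Greedy algorithm:
4/73: ceiling(73/4) = 19, use 1/19
3/1387: ceiling(1387/3) = 463, use 1/463
2/642181: ceiling(642181/2) = 321091, use 1/321091
1/206198539471: ceiling(206198539471/1) = 206198539471, use 1/206198539471
Result: 4/73 = 1/19 + 1/463 + 1/321091 + 1/206198539471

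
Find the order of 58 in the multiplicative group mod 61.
5

61 is prime, so ord(58) divides φ(61) = 60.
Divisors of 60: 1, 2, 3, 4, 5, 6, 10, 12, 15, 20, 30, 60.
Repeated squaring: 58^1 ≡ 58, 58^2 ≡ 9, 58^4 ≡ 20, 58^8 ≡ 34, 58^16 ≡ 58, 58^32 ≡ 9 (mod 61).
Test 58^d mod 61 for each divisor d in increasing order:
58^1 ≡ 58
58^2 ≡ 9
58^3 = 58^2·58^1 ≡ 34
58^4 ≡ 20
58^5 = 58^4·58^1 ≡ 1  ← first divisor giving 1
The order is 5.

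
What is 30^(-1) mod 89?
3

gcd(30, 89) = 1, so the inverse exists.
Extended Euclidean algorithm on (89, 30):
89 = 2 × 30 + 29  ⟹  29 = (1)·89 + (-2)·30
30 = 1 × 29 + 1  ⟹  1 = (-1)·89 + (3)·30
So (3)·30 ≡ 1 (mod 89), i.e. 30^(-1) ≡ 3 (mod 89).
Check: 30 × 3 = 90 ≡ 1 (mod 89)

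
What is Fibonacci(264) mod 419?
348

Matrix identity: Q^n = [[F_(n+1), F_n], [F_n, F_(n-1)]] with Q = [[1,1],[1,0]].
n = 264 = 100001000₂. Square-and-multiply, entries mod 419:
Q^1 = [[1,1],[1,0]]
Q^2 = (Q^1)² = [[2,1],[1,1]]
Q^4 = (Q^2)² = [[5,3],[3,2]]
Q^8 = (Q^4)² = [[34,21],[21,13]]
Q^16 = (Q^8)² = [[340,149],[149,191]]
Q^33 = (Q^16)²·Q = [[297,369],[369,347]]
Q^66 = (Q^33)² = [[205,63],[63,142]]
Q^132 = (Q^66)² = [[323,73],[73,250]]
Q^264 = (Q^132)² = [[299,348],[348,370]]
F_264 mod 419 = Q^264[0][1] = 348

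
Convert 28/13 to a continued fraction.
[2; 6, 2]

Euclidean algorithm steps:
28 = 2 × 13 + 2
13 = 6 × 2 + 1
2 = 2 × 1 + 0
Continued fraction: [2; 6, 2]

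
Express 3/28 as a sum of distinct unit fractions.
1/10 + 1/140

Greedy algorithm:
3/28: ceiling(28/3) = 10, use 1/10
1/140: ceiling(140/1) = 140, use 1/140
Result: 3/28 = 1/10 + 1/140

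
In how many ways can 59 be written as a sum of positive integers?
831820

p(n) counts ways to write n as a sum of positive integers (order ignored).
Euler's pentagonal recurrence: p(k) = p(k-1) + p(k-2) - p(k-5) - p(k-7) + p(k-12) + p(k-15) - ... (offsets j(3j∓1)/2, signs ++--, p(0)=1, p(<0)=0).
DP table for k = 0..58: p(0)=1, p(1)=1, p(2)=2, p(3)=3, p(4)=5, p(5)=7, p(6)=11, p(7)=15, p(8)=22, p(9)=30, p(10)=42, p(11)=56, p(12)=77, p(13)=101, p(14)=135, p(15)=176, p(16)=231, p(17)=297, p(18)=385, p(19)=490, p(20)=627, p(21)=792, p(22)=1002, p(23)=1255, p(24)=1575, p(25)=1958, p(26)=2436, p(27)=3010, p(28)=3718, p(29)=4565, p(30)=5604, p(31)=6842, p(32)=8349, p(33)=10143, p(34)=12310, p(35)=14883, p(36)=17977, p(37)=21637, p(38)=26015, p(39)=31185, p(40)=37338, p(41)=44583, p(42)=53174, p(43)=63261, p(44)=75175, p(45)=89134, p(46)=105558, p(47)=124754, p(48)=147273, p(49)=173525, p(50)=204226, p(51)=239943, p(52)=281589, p(53)=329931, p(54)=386155, p(55)=451276, p(56)=526823, p(57)=614154, p(58)=715220.
Final step: p(59) = p(58) + p(57) - p(54) - p(52) + p(47) + p(44) - p(37) - p(33) + p(24) + p(19) - p(8) - p(2)
= 715220 + 614154 - 386155 - 281589 + 124754 + 75175 - 21637 - 10143 + 1575 + 490 - 22 - 2
= 831820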